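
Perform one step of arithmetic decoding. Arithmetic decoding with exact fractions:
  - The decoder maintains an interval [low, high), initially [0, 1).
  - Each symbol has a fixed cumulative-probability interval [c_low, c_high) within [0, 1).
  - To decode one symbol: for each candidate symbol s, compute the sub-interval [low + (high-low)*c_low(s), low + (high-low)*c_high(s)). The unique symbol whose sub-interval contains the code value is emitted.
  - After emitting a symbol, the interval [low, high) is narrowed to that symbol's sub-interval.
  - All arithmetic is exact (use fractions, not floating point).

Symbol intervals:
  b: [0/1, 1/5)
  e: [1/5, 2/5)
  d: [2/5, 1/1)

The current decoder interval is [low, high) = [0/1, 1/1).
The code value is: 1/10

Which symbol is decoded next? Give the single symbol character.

Answer: b

Derivation:
Interval width = high − low = 1/1 − 0/1 = 1/1
Scaled code = (code − low) / width = (1/10 − 0/1) / 1/1 = 1/10
  b: [0/1, 1/5) ← scaled code falls here ✓
  e: [1/5, 2/5) 
  d: [2/5, 1/1) 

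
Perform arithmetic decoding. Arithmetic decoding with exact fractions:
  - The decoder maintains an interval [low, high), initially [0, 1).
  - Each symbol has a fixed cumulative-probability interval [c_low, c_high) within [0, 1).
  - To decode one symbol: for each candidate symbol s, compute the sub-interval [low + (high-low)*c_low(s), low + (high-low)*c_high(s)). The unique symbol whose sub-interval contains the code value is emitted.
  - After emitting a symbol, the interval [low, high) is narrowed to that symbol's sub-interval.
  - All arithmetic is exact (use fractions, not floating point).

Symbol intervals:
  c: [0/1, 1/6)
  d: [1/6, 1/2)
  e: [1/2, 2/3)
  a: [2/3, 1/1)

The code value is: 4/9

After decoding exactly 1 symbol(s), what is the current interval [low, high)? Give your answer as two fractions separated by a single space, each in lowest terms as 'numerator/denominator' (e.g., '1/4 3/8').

Step 1: interval [0/1, 1/1), width = 1/1 - 0/1 = 1/1
  'c': [0/1 + 1/1*0/1, 0/1 + 1/1*1/6) = [0/1, 1/6)
  'd': [0/1 + 1/1*1/6, 0/1 + 1/1*1/2) = [1/6, 1/2) <- contains code 4/9
  'e': [0/1 + 1/1*1/2, 0/1 + 1/1*2/3) = [1/2, 2/3)
  'a': [0/1 + 1/1*2/3, 0/1 + 1/1*1/1) = [2/3, 1/1)
  emit 'd', narrow to [1/6, 1/2)

Answer: 1/6 1/2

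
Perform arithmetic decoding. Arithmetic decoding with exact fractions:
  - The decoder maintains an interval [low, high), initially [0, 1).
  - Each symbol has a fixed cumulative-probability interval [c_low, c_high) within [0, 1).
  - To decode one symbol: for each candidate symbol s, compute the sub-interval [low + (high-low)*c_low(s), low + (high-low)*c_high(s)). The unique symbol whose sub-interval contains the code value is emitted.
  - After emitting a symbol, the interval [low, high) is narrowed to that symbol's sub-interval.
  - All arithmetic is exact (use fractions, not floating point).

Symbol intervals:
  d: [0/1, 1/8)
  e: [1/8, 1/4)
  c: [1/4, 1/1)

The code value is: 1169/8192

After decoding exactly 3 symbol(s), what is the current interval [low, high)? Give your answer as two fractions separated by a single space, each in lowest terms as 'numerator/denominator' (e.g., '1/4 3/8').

Step 1: interval [0/1, 1/1), width = 1/1 - 0/1 = 1/1
  'd': [0/1 + 1/1*0/1, 0/1 + 1/1*1/8) = [0/1, 1/8)
  'e': [0/1 + 1/1*1/8, 0/1 + 1/1*1/4) = [1/8, 1/4) <- contains code 1169/8192
  'c': [0/1 + 1/1*1/4, 0/1 + 1/1*1/1) = [1/4, 1/1)
  emit 'e', narrow to [1/8, 1/4)
Step 2: interval [1/8, 1/4), width = 1/4 - 1/8 = 1/8
  'd': [1/8 + 1/8*0/1, 1/8 + 1/8*1/8) = [1/8, 9/64)
  'e': [1/8 + 1/8*1/8, 1/8 + 1/8*1/4) = [9/64, 5/32) <- contains code 1169/8192
  'c': [1/8 + 1/8*1/4, 1/8 + 1/8*1/1) = [5/32, 1/4)
  emit 'e', narrow to [9/64, 5/32)
Step 3: interval [9/64, 5/32), width = 5/32 - 9/64 = 1/64
  'd': [9/64 + 1/64*0/1, 9/64 + 1/64*1/8) = [9/64, 73/512)
  'e': [9/64 + 1/64*1/8, 9/64 + 1/64*1/4) = [73/512, 37/256) <- contains code 1169/8192
  'c': [9/64 + 1/64*1/4, 9/64 + 1/64*1/1) = [37/256, 5/32)
  emit 'e', narrow to [73/512, 37/256)

Answer: 73/512 37/256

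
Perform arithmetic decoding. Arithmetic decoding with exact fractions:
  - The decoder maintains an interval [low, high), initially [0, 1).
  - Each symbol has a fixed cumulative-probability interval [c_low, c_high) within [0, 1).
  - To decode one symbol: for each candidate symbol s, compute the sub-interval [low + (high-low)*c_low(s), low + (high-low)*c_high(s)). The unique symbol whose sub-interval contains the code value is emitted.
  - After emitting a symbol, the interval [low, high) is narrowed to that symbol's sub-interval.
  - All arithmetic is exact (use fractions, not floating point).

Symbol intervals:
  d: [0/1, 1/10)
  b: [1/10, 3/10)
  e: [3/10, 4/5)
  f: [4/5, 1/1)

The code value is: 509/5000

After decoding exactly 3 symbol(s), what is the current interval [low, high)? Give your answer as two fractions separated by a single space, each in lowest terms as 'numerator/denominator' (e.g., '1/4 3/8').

Answer: 1/10 51/500

Derivation:
Step 1: interval [0/1, 1/1), width = 1/1 - 0/1 = 1/1
  'd': [0/1 + 1/1*0/1, 0/1 + 1/1*1/10) = [0/1, 1/10)
  'b': [0/1 + 1/1*1/10, 0/1 + 1/1*3/10) = [1/10, 3/10) <- contains code 509/5000
  'e': [0/1 + 1/1*3/10, 0/1 + 1/1*4/5) = [3/10, 4/5)
  'f': [0/1 + 1/1*4/5, 0/1 + 1/1*1/1) = [4/5, 1/1)
  emit 'b', narrow to [1/10, 3/10)
Step 2: interval [1/10, 3/10), width = 3/10 - 1/10 = 1/5
  'd': [1/10 + 1/5*0/1, 1/10 + 1/5*1/10) = [1/10, 3/25) <- contains code 509/5000
  'b': [1/10 + 1/5*1/10, 1/10 + 1/5*3/10) = [3/25, 4/25)
  'e': [1/10 + 1/5*3/10, 1/10 + 1/5*4/5) = [4/25, 13/50)
  'f': [1/10 + 1/5*4/5, 1/10 + 1/5*1/1) = [13/50, 3/10)
  emit 'd', narrow to [1/10, 3/25)
Step 3: interval [1/10, 3/25), width = 3/25 - 1/10 = 1/50
  'd': [1/10 + 1/50*0/1, 1/10 + 1/50*1/10) = [1/10, 51/500) <- contains code 509/5000
  'b': [1/10 + 1/50*1/10, 1/10 + 1/50*3/10) = [51/500, 53/500)
  'e': [1/10 + 1/50*3/10, 1/10 + 1/50*4/5) = [53/500, 29/250)
  'f': [1/10 + 1/50*4/5, 1/10 + 1/50*1/1) = [29/250, 3/25)
  emit 'd', narrow to [1/10, 51/500)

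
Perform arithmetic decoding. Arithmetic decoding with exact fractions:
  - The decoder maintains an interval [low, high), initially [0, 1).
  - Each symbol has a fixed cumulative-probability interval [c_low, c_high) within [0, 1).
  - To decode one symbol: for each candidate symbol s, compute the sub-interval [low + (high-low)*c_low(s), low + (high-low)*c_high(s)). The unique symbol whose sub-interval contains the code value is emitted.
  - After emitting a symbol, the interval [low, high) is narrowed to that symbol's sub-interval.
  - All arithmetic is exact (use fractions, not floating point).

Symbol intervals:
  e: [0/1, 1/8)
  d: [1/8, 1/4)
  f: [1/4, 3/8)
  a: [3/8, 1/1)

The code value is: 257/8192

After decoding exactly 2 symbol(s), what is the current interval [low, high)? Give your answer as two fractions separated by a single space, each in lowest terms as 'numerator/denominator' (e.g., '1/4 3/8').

Step 1: interval [0/1, 1/1), width = 1/1 - 0/1 = 1/1
  'e': [0/1 + 1/1*0/1, 0/1 + 1/1*1/8) = [0/1, 1/8) <- contains code 257/8192
  'd': [0/1 + 1/1*1/8, 0/1 + 1/1*1/4) = [1/8, 1/4)
  'f': [0/1 + 1/1*1/4, 0/1 + 1/1*3/8) = [1/4, 3/8)
  'a': [0/1 + 1/1*3/8, 0/1 + 1/1*1/1) = [3/8, 1/1)
  emit 'e', narrow to [0/1, 1/8)
Step 2: interval [0/1, 1/8), width = 1/8 - 0/1 = 1/8
  'e': [0/1 + 1/8*0/1, 0/1 + 1/8*1/8) = [0/1, 1/64)
  'd': [0/1 + 1/8*1/8, 0/1 + 1/8*1/4) = [1/64, 1/32)
  'f': [0/1 + 1/8*1/4, 0/1 + 1/8*3/8) = [1/32, 3/64) <- contains code 257/8192
  'a': [0/1 + 1/8*3/8, 0/1 + 1/8*1/1) = [3/64, 1/8)
  emit 'f', narrow to [1/32, 3/64)

Answer: 1/32 3/64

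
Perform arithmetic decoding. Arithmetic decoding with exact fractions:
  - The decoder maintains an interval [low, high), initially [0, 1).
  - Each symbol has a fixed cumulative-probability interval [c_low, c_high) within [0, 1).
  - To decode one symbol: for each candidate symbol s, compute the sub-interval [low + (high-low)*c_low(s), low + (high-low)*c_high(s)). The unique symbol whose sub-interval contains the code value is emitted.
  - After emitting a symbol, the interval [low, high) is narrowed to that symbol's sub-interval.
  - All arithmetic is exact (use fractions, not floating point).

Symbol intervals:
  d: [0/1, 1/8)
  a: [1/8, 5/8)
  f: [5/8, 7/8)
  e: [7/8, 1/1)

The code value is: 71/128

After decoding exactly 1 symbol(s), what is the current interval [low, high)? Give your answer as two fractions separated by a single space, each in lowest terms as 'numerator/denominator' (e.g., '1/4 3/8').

Step 1: interval [0/1, 1/1), width = 1/1 - 0/1 = 1/1
  'd': [0/1 + 1/1*0/1, 0/1 + 1/1*1/8) = [0/1, 1/8)
  'a': [0/1 + 1/1*1/8, 0/1 + 1/1*5/8) = [1/8, 5/8) <- contains code 71/128
  'f': [0/1 + 1/1*5/8, 0/1 + 1/1*7/8) = [5/8, 7/8)
  'e': [0/1 + 1/1*7/8, 0/1 + 1/1*1/1) = [7/8, 1/1)
  emit 'a', narrow to [1/8, 5/8)

Answer: 1/8 5/8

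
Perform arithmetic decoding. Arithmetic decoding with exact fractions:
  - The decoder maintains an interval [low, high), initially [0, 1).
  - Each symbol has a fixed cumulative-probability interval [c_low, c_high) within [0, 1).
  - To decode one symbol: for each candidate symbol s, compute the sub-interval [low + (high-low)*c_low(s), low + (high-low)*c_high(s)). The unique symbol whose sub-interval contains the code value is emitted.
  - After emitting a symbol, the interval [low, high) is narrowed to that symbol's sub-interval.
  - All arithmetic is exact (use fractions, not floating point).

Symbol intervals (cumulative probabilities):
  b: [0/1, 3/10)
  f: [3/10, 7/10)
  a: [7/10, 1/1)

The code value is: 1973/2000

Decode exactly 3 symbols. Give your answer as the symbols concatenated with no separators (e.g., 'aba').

Step 1: interval [0/1, 1/1), width = 1/1 - 0/1 = 1/1
  'b': [0/1 + 1/1*0/1, 0/1 + 1/1*3/10) = [0/1, 3/10)
  'f': [0/1 + 1/1*3/10, 0/1 + 1/1*7/10) = [3/10, 7/10)
  'a': [0/1 + 1/1*7/10, 0/1 + 1/1*1/1) = [7/10, 1/1) <- contains code 1973/2000
  emit 'a', narrow to [7/10, 1/1)
Step 2: interval [7/10, 1/1), width = 1/1 - 7/10 = 3/10
  'b': [7/10 + 3/10*0/1, 7/10 + 3/10*3/10) = [7/10, 79/100)
  'f': [7/10 + 3/10*3/10, 7/10 + 3/10*7/10) = [79/100, 91/100)
  'a': [7/10 + 3/10*7/10, 7/10 + 3/10*1/1) = [91/100, 1/1) <- contains code 1973/2000
  emit 'a', narrow to [91/100, 1/1)
Step 3: interval [91/100, 1/1), width = 1/1 - 91/100 = 9/100
  'b': [91/100 + 9/100*0/1, 91/100 + 9/100*3/10) = [91/100, 937/1000)
  'f': [91/100 + 9/100*3/10, 91/100 + 9/100*7/10) = [937/1000, 973/1000)
  'a': [91/100 + 9/100*7/10, 91/100 + 9/100*1/1) = [973/1000, 1/1) <- contains code 1973/2000
  emit 'a', narrow to [973/1000, 1/1)

Answer: aaa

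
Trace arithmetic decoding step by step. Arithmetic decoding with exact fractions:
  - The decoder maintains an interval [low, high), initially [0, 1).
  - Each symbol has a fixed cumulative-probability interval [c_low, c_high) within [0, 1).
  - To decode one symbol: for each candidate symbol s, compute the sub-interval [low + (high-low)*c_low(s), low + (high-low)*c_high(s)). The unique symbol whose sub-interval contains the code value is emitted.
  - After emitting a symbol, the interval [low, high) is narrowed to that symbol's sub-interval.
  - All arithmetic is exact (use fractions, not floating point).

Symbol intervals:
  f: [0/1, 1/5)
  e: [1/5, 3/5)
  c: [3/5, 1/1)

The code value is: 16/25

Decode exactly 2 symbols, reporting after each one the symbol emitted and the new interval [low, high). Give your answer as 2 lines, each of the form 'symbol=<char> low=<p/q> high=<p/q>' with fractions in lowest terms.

Step 1: interval [0/1, 1/1), width = 1/1 - 0/1 = 1/1
  'f': [0/1 + 1/1*0/1, 0/1 + 1/1*1/5) = [0/1, 1/5)
  'e': [0/1 + 1/1*1/5, 0/1 + 1/1*3/5) = [1/5, 3/5)
  'c': [0/1 + 1/1*3/5, 0/1 + 1/1*1/1) = [3/5, 1/1) <- contains code 16/25
  emit 'c', narrow to [3/5, 1/1)
Step 2: interval [3/5, 1/1), width = 1/1 - 3/5 = 2/5
  'f': [3/5 + 2/5*0/1, 3/5 + 2/5*1/5) = [3/5, 17/25) <- contains code 16/25
  'e': [3/5 + 2/5*1/5, 3/5 + 2/5*3/5) = [17/25, 21/25)
  'c': [3/5 + 2/5*3/5, 3/5 + 2/5*1/1) = [21/25, 1/1)
  emit 'f', narrow to [3/5, 17/25)

Answer: symbol=c low=3/5 high=1/1
symbol=f low=3/5 high=17/25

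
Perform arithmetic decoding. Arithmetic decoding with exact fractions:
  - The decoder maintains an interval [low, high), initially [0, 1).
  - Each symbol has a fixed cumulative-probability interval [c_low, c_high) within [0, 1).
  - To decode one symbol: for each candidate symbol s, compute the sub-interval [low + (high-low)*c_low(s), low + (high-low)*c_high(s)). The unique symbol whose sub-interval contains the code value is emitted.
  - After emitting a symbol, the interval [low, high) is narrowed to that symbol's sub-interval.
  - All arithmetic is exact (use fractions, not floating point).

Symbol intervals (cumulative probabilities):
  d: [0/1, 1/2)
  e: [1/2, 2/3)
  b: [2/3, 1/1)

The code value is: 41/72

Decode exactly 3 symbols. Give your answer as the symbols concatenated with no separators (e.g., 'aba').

Answer: edb

Derivation:
Step 1: interval [0/1, 1/1), width = 1/1 - 0/1 = 1/1
  'd': [0/1 + 1/1*0/1, 0/1 + 1/1*1/2) = [0/1, 1/2)
  'e': [0/1 + 1/1*1/2, 0/1 + 1/1*2/3) = [1/2, 2/3) <- contains code 41/72
  'b': [0/1 + 1/1*2/3, 0/1 + 1/1*1/1) = [2/3, 1/1)
  emit 'e', narrow to [1/2, 2/3)
Step 2: interval [1/2, 2/3), width = 2/3 - 1/2 = 1/6
  'd': [1/2 + 1/6*0/1, 1/2 + 1/6*1/2) = [1/2, 7/12) <- contains code 41/72
  'e': [1/2 + 1/6*1/2, 1/2 + 1/6*2/3) = [7/12, 11/18)
  'b': [1/2 + 1/6*2/3, 1/2 + 1/6*1/1) = [11/18, 2/3)
  emit 'd', narrow to [1/2, 7/12)
Step 3: interval [1/2, 7/12), width = 7/12 - 1/2 = 1/12
  'd': [1/2 + 1/12*0/1, 1/2 + 1/12*1/2) = [1/2, 13/24)
  'e': [1/2 + 1/12*1/2, 1/2 + 1/12*2/3) = [13/24, 5/9)
  'b': [1/2 + 1/12*2/3, 1/2 + 1/12*1/1) = [5/9, 7/12) <- contains code 41/72
  emit 'b', narrow to [5/9, 7/12)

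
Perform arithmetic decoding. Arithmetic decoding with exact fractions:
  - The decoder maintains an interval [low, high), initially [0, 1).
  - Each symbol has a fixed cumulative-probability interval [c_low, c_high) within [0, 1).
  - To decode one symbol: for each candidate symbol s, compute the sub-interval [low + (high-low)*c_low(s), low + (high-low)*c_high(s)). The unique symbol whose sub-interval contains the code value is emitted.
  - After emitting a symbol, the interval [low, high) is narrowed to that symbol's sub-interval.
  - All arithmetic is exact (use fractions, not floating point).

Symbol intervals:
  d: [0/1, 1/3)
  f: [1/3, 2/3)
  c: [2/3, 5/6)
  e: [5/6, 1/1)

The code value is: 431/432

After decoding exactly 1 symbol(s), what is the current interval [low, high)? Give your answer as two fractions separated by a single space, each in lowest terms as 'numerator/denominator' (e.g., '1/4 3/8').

Step 1: interval [0/1, 1/1), width = 1/1 - 0/1 = 1/1
  'd': [0/1 + 1/1*0/1, 0/1 + 1/1*1/3) = [0/1, 1/3)
  'f': [0/1 + 1/1*1/3, 0/1 + 1/1*2/3) = [1/3, 2/3)
  'c': [0/1 + 1/1*2/3, 0/1 + 1/1*5/6) = [2/3, 5/6)
  'e': [0/1 + 1/1*5/6, 0/1 + 1/1*1/1) = [5/6, 1/1) <- contains code 431/432
  emit 'e', narrow to [5/6, 1/1)

Answer: 5/6 1/1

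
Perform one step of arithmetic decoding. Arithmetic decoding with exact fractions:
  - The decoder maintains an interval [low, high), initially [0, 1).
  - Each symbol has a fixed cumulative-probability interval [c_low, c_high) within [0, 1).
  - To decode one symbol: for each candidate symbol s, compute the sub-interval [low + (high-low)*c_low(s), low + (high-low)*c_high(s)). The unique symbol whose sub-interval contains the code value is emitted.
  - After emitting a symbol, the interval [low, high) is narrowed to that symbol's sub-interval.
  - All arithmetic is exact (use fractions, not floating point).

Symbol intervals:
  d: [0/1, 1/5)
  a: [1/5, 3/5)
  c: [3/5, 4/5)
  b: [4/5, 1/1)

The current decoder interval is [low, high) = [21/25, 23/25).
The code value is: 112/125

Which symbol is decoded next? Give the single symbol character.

Interval width = high − low = 23/25 − 21/25 = 2/25
Scaled code = (code − low) / width = (112/125 − 21/25) / 2/25 = 7/10
  d: [0/1, 1/5) 
  a: [1/5, 3/5) 
  c: [3/5, 4/5) ← scaled code falls here ✓
  b: [4/5, 1/1) 

Answer: c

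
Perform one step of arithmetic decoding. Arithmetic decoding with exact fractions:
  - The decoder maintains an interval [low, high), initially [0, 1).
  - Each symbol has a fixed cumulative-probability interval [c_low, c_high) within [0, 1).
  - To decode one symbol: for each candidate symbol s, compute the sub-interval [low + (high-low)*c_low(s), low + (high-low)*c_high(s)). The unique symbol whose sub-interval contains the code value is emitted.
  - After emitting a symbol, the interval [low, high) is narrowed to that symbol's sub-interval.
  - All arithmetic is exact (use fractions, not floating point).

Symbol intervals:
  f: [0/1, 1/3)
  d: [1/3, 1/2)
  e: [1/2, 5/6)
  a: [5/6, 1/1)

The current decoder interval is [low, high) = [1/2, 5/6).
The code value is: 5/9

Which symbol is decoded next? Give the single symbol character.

Answer: f

Derivation:
Interval width = high − low = 5/6 − 1/2 = 1/3
Scaled code = (code − low) / width = (5/9 − 1/2) / 1/3 = 1/6
  f: [0/1, 1/3) ← scaled code falls here ✓
  d: [1/3, 1/2) 
  e: [1/2, 5/6) 
  a: [5/6, 1/1) 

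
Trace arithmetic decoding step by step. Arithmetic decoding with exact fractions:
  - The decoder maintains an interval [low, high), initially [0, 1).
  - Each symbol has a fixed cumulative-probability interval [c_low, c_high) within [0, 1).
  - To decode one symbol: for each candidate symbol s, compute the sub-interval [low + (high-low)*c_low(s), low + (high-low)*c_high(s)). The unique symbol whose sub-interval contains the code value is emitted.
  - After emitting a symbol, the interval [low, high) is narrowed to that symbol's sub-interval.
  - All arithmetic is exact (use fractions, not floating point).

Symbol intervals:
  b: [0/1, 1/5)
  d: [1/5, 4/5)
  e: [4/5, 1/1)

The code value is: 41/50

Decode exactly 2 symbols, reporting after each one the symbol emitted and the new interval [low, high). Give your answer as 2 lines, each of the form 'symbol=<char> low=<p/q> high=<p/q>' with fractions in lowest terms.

Step 1: interval [0/1, 1/1), width = 1/1 - 0/1 = 1/1
  'b': [0/1 + 1/1*0/1, 0/1 + 1/1*1/5) = [0/1, 1/5)
  'd': [0/1 + 1/1*1/5, 0/1 + 1/1*4/5) = [1/5, 4/5)
  'e': [0/1 + 1/1*4/5, 0/1 + 1/1*1/1) = [4/5, 1/1) <- contains code 41/50
  emit 'e', narrow to [4/5, 1/1)
Step 2: interval [4/5, 1/1), width = 1/1 - 4/5 = 1/5
  'b': [4/5 + 1/5*0/1, 4/5 + 1/5*1/5) = [4/5, 21/25) <- contains code 41/50
  'd': [4/5 + 1/5*1/5, 4/5 + 1/5*4/5) = [21/25, 24/25)
  'e': [4/5 + 1/5*4/5, 4/5 + 1/5*1/1) = [24/25, 1/1)
  emit 'b', narrow to [4/5, 21/25)

Answer: symbol=e low=4/5 high=1/1
symbol=b low=4/5 high=21/25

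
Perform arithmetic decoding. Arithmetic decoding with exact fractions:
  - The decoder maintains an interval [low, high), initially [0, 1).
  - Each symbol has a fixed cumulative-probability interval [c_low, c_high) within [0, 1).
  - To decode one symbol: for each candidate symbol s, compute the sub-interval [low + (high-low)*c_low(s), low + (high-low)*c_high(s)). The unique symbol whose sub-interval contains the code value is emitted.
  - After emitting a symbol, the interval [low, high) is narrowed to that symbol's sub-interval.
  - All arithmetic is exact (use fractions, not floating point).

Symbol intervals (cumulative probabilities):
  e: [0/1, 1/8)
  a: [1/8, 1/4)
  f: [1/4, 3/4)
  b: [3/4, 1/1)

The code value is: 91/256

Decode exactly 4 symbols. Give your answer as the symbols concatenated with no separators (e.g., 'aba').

Step 1: interval [0/1, 1/1), width = 1/1 - 0/1 = 1/1
  'e': [0/1 + 1/1*0/1, 0/1 + 1/1*1/8) = [0/1, 1/8)
  'a': [0/1 + 1/1*1/8, 0/1 + 1/1*1/4) = [1/8, 1/4)
  'f': [0/1 + 1/1*1/4, 0/1 + 1/1*3/4) = [1/4, 3/4) <- contains code 91/256
  'b': [0/1 + 1/1*3/4, 0/1 + 1/1*1/1) = [3/4, 1/1)
  emit 'f', narrow to [1/4, 3/4)
Step 2: interval [1/4, 3/4), width = 3/4 - 1/4 = 1/2
  'e': [1/4 + 1/2*0/1, 1/4 + 1/2*1/8) = [1/4, 5/16)
  'a': [1/4 + 1/2*1/8, 1/4 + 1/2*1/4) = [5/16, 3/8) <- contains code 91/256
  'f': [1/4 + 1/2*1/4, 1/4 + 1/2*3/4) = [3/8, 5/8)
  'b': [1/4 + 1/2*3/4, 1/4 + 1/2*1/1) = [5/8, 3/4)
  emit 'a', narrow to [5/16, 3/8)
Step 3: interval [5/16, 3/8), width = 3/8 - 5/16 = 1/16
  'e': [5/16 + 1/16*0/1, 5/16 + 1/16*1/8) = [5/16, 41/128)
  'a': [5/16 + 1/16*1/8, 5/16 + 1/16*1/4) = [41/128, 21/64)
  'f': [5/16 + 1/16*1/4, 5/16 + 1/16*3/4) = [21/64, 23/64) <- contains code 91/256
  'b': [5/16 + 1/16*3/4, 5/16 + 1/16*1/1) = [23/64, 3/8)
  emit 'f', narrow to [21/64, 23/64)
Step 4: interval [21/64, 23/64), width = 23/64 - 21/64 = 1/32
  'e': [21/64 + 1/32*0/1, 21/64 + 1/32*1/8) = [21/64, 85/256)
  'a': [21/64 + 1/32*1/8, 21/64 + 1/32*1/4) = [85/256, 43/128)
  'f': [21/64 + 1/32*1/4, 21/64 + 1/32*3/4) = [43/128, 45/128)
  'b': [21/64 + 1/32*3/4, 21/64 + 1/32*1/1) = [45/128, 23/64) <- contains code 91/256
  emit 'b', narrow to [45/128, 23/64)

Answer: fafb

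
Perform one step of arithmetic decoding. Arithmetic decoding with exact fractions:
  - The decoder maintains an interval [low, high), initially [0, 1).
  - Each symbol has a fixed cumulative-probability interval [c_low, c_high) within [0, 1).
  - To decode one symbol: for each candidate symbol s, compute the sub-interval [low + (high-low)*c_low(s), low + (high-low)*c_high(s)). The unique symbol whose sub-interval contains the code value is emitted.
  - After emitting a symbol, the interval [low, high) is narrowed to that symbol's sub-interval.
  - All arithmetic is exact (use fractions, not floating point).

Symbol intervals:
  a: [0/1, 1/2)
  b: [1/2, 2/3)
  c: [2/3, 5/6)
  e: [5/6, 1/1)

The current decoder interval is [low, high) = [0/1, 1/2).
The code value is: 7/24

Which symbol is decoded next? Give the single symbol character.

Answer: b

Derivation:
Interval width = high − low = 1/2 − 0/1 = 1/2
Scaled code = (code − low) / width = (7/24 − 0/1) / 1/2 = 7/12
  a: [0/1, 1/2) 
  b: [1/2, 2/3) ← scaled code falls here ✓
  c: [2/3, 5/6) 
  e: [5/6, 1/1) 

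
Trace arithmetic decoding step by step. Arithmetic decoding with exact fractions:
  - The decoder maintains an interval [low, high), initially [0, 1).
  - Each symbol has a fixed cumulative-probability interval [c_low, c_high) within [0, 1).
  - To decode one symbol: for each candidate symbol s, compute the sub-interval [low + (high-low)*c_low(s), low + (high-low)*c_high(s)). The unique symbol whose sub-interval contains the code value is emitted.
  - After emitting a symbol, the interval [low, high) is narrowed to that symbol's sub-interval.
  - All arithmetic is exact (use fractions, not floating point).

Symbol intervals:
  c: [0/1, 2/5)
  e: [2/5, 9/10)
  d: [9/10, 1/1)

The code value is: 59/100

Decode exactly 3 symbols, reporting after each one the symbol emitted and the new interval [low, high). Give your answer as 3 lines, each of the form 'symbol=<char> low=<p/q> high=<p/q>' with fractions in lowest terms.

Answer: symbol=e low=2/5 high=9/10
symbol=c low=2/5 high=3/5
symbol=d low=29/50 high=3/5

Derivation:
Step 1: interval [0/1, 1/1), width = 1/1 - 0/1 = 1/1
  'c': [0/1 + 1/1*0/1, 0/1 + 1/1*2/5) = [0/1, 2/5)
  'e': [0/1 + 1/1*2/5, 0/1 + 1/1*9/10) = [2/5, 9/10) <- contains code 59/100
  'd': [0/1 + 1/1*9/10, 0/1 + 1/1*1/1) = [9/10, 1/1)
  emit 'e', narrow to [2/5, 9/10)
Step 2: interval [2/5, 9/10), width = 9/10 - 2/5 = 1/2
  'c': [2/5 + 1/2*0/1, 2/5 + 1/2*2/5) = [2/5, 3/5) <- contains code 59/100
  'e': [2/5 + 1/2*2/5, 2/5 + 1/2*9/10) = [3/5, 17/20)
  'd': [2/5 + 1/2*9/10, 2/5 + 1/2*1/1) = [17/20, 9/10)
  emit 'c', narrow to [2/5, 3/5)
Step 3: interval [2/5, 3/5), width = 3/5 - 2/5 = 1/5
  'c': [2/5 + 1/5*0/1, 2/5 + 1/5*2/5) = [2/5, 12/25)
  'e': [2/5 + 1/5*2/5, 2/5 + 1/5*9/10) = [12/25, 29/50)
  'd': [2/5 + 1/5*9/10, 2/5 + 1/5*1/1) = [29/50, 3/5) <- contains code 59/100
  emit 'd', narrow to [29/50, 3/5)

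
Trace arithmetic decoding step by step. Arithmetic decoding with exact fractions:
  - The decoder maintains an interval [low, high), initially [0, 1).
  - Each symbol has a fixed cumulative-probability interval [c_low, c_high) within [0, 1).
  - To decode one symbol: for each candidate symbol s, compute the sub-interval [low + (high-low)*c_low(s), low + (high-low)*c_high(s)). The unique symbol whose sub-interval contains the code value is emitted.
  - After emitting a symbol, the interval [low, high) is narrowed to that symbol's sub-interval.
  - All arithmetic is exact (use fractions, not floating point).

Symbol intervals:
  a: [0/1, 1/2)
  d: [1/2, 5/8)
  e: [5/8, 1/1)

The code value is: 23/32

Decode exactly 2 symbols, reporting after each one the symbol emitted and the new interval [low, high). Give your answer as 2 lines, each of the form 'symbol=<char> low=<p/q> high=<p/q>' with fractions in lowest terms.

Answer: symbol=e low=5/8 high=1/1
symbol=a low=5/8 high=13/16

Derivation:
Step 1: interval [0/1, 1/1), width = 1/1 - 0/1 = 1/1
  'a': [0/1 + 1/1*0/1, 0/1 + 1/1*1/2) = [0/1, 1/2)
  'd': [0/1 + 1/1*1/2, 0/1 + 1/1*5/8) = [1/2, 5/8)
  'e': [0/1 + 1/1*5/8, 0/1 + 1/1*1/1) = [5/8, 1/1) <- contains code 23/32
  emit 'e', narrow to [5/8, 1/1)
Step 2: interval [5/8, 1/1), width = 1/1 - 5/8 = 3/8
  'a': [5/8 + 3/8*0/1, 5/8 + 3/8*1/2) = [5/8, 13/16) <- contains code 23/32
  'd': [5/8 + 3/8*1/2, 5/8 + 3/8*5/8) = [13/16, 55/64)
  'e': [5/8 + 3/8*5/8, 5/8 + 3/8*1/1) = [55/64, 1/1)
  emit 'a', narrow to [5/8, 13/16)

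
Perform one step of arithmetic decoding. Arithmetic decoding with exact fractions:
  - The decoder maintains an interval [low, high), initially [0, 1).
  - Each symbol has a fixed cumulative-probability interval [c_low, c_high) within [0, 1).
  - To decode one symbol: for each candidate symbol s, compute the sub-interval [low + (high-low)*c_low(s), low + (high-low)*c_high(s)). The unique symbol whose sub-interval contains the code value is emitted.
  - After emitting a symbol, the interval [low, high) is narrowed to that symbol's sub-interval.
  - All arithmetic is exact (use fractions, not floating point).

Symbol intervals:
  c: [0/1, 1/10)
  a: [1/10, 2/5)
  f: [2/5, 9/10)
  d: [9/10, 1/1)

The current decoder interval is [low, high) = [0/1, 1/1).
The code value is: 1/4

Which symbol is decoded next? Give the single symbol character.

Answer: a

Derivation:
Interval width = high − low = 1/1 − 0/1 = 1/1
Scaled code = (code − low) / width = (1/4 − 0/1) / 1/1 = 1/4
  c: [0/1, 1/10) 
  a: [1/10, 2/5) ← scaled code falls here ✓
  f: [2/5, 9/10) 
  d: [9/10, 1/1) 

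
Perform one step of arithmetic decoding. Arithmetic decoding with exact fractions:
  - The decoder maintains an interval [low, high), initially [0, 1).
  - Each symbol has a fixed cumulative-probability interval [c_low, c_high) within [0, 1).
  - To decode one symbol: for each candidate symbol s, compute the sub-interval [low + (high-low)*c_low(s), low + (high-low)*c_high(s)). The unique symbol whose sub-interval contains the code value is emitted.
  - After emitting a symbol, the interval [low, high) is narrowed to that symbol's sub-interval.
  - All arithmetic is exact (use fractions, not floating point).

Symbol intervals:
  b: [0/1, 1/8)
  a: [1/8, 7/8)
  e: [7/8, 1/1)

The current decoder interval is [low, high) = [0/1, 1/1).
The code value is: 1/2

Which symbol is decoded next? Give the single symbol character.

Interval width = high − low = 1/1 − 0/1 = 1/1
Scaled code = (code − low) / width = (1/2 − 0/1) / 1/1 = 1/2
  b: [0/1, 1/8) 
  a: [1/8, 7/8) ← scaled code falls here ✓
  e: [7/8, 1/1) 

Answer: a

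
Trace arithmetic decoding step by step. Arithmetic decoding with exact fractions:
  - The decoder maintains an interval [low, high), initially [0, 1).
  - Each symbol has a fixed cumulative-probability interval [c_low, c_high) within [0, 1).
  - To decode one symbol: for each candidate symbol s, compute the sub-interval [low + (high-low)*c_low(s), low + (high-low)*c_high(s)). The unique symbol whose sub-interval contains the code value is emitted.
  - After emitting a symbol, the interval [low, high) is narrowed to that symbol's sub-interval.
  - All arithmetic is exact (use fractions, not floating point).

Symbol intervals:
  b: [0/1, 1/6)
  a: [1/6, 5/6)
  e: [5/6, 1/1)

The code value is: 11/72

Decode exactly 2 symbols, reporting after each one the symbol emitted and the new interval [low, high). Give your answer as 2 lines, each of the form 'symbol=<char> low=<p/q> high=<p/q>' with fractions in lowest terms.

Step 1: interval [0/1, 1/1), width = 1/1 - 0/1 = 1/1
  'b': [0/1 + 1/1*0/1, 0/1 + 1/1*1/6) = [0/1, 1/6) <- contains code 11/72
  'a': [0/1 + 1/1*1/6, 0/1 + 1/1*5/6) = [1/6, 5/6)
  'e': [0/1 + 1/1*5/6, 0/1 + 1/1*1/1) = [5/6, 1/1)
  emit 'b', narrow to [0/1, 1/6)
Step 2: interval [0/1, 1/6), width = 1/6 - 0/1 = 1/6
  'b': [0/1 + 1/6*0/1, 0/1 + 1/6*1/6) = [0/1, 1/36)
  'a': [0/1 + 1/6*1/6, 0/1 + 1/6*5/6) = [1/36, 5/36)
  'e': [0/1 + 1/6*5/6, 0/1 + 1/6*1/1) = [5/36, 1/6) <- contains code 11/72
  emit 'e', narrow to [5/36, 1/6)

Answer: symbol=b low=0/1 high=1/6
symbol=e low=5/36 high=1/6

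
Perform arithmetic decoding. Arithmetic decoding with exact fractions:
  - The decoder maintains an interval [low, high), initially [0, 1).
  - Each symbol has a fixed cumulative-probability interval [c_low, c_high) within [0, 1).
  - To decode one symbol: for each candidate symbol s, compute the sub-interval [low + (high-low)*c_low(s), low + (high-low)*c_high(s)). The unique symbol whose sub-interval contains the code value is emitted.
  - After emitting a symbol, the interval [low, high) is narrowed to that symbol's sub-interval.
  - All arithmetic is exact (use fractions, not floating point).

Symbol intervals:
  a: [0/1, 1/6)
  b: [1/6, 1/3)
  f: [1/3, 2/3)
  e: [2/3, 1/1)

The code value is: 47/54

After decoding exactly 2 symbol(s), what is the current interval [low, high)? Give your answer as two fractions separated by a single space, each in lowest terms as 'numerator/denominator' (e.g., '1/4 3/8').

Step 1: interval [0/1, 1/1), width = 1/1 - 0/1 = 1/1
  'a': [0/1 + 1/1*0/1, 0/1 + 1/1*1/6) = [0/1, 1/6)
  'b': [0/1 + 1/1*1/6, 0/1 + 1/1*1/3) = [1/6, 1/3)
  'f': [0/1 + 1/1*1/3, 0/1 + 1/1*2/3) = [1/3, 2/3)
  'e': [0/1 + 1/1*2/3, 0/1 + 1/1*1/1) = [2/3, 1/1) <- contains code 47/54
  emit 'e', narrow to [2/3, 1/1)
Step 2: interval [2/3, 1/1), width = 1/1 - 2/3 = 1/3
  'a': [2/3 + 1/3*0/1, 2/3 + 1/3*1/6) = [2/3, 13/18)
  'b': [2/3 + 1/3*1/6, 2/3 + 1/3*1/3) = [13/18, 7/9)
  'f': [2/3 + 1/3*1/3, 2/3 + 1/3*2/3) = [7/9, 8/9) <- contains code 47/54
  'e': [2/3 + 1/3*2/3, 2/3 + 1/3*1/1) = [8/9, 1/1)
  emit 'f', narrow to [7/9, 8/9)

Answer: 7/9 8/9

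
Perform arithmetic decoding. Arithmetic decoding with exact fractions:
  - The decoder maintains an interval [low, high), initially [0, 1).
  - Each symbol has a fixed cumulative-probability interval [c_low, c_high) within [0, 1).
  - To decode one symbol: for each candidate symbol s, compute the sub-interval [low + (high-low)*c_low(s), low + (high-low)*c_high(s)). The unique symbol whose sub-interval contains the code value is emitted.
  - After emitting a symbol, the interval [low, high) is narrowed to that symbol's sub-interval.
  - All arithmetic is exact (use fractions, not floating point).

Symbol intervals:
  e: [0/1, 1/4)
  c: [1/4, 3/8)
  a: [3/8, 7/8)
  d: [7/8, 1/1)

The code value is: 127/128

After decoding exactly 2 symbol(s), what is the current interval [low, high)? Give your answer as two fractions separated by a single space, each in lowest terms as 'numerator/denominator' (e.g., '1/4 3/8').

Step 1: interval [0/1, 1/1), width = 1/1 - 0/1 = 1/1
  'e': [0/1 + 1/1*0/1, 0/1 + 1/1*1/4) = [0/1, 1/4)
  'c': [0/1 + 1/1*1/4, 0/1 + 1/1*3/8) = [1/4, 3/8)
  'a': [0/1 + 1/1*3/8, 0/1 + 1/1*7/8) = [3/8, 7/8)
  'd': [0/1 + 1/1*7/8, 0/1 + 1/1*1/1) = [7/8, 1/1) <- contains code 127/128
  emit 'd', narrow to [7/8, 1/1)
Step 2: interval [7/8, 1/1), width = 1/1 - 7/8 = 1/8
  'e': [7/8 + 1/8*0/1, 7/8 + 1/8*1/4) = [7/8, 29/32)
  'c': [7/8 + 1/8*1/4, 7/8 + 1/8*3/8) = [29/32, 59/64)
  'a': [7/8 + 1/8*3/8, 7/8 + 1/8*7/8) = [59/64, 63/64)
  'd': [7/8 + 1/8*7/8, 7/8 + 1/8*1/1) = [63/64, 1/1) <- contains code 127/128
  emit 'd', narrow to [63/64, 1/1)

Answer: 63/64 1/1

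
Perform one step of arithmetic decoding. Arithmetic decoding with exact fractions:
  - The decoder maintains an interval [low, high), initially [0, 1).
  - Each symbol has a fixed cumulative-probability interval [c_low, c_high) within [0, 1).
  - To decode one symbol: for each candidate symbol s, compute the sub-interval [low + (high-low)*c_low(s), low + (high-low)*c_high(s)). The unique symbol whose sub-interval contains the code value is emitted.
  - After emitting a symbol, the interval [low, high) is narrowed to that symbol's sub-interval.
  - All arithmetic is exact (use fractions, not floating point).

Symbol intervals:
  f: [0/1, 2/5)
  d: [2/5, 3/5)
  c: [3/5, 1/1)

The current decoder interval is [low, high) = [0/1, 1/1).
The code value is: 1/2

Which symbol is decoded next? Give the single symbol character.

Interval width = high − low = 1/1 − 0/1 = 1/1
Scaled code = (code − low) / width = (1/2 − 0/1) / 1/1 = 1/2
  f: [0/1, 2/5) 
  d: [2/5, 3/5) ← scaled code falls here ✓
  c: [3/5, 1/1) 

Answer: d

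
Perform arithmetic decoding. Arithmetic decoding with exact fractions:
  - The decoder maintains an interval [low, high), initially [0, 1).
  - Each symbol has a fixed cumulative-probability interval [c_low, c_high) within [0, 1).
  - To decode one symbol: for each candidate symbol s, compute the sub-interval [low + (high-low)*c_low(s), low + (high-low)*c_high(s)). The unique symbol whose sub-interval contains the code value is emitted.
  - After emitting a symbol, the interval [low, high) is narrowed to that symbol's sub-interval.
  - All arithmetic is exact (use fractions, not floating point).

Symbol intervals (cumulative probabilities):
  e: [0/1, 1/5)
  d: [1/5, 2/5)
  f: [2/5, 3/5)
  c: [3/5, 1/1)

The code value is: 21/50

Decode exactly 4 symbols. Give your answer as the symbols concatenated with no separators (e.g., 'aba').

Step 1: interval [0/1, 1/1), width = 1/1 - 0/1 = 1/1
  'e': [0/1 + 1/1*0/1, 0/1 + 1/1*1/5) = [0/1, 1/5)
  'd': [0/1 + 1/1*1/5, 0/1 + 1/1*2/5) = [1/5, 2/5)
  'f': [0/1 + 1/1*2/5, 0/1 + 1/1*3/5) = [2/5, 3/5) <- contains code 21/50
  'c': [0/1 + 1/1*3/5, 0/1 + 1/1*1/1) = [3/5, 1/1)
  emit 'f', narrow to [2/5, 3/5)
Step 2: interval [2/5, 3/5), width = 3/5 - 2/5 = 1/5
  'e': [2/5 + 1/5*0/1, 2/5 + 1/5*1/5) = [2/5, 11/25) <- contains code 21/50
  'd': [2/5 + 1/5*1/5, 2/5 + 1/5*2/5) = [11/25, 12/25)
  'f': [2/5 + 1/5*2/5, 2/5 + 1/5*3/5) = [12/25, 13/25)
  'c': [2/5 + 1/5*3/5, 2/5 + 1/5*1/1) = [13/25, 3/5)
  emit 'e', narrow to [2/5, 11/25)
Step 3: interval [2/5, 11/25), width = 11/25 - 2/5 = 1/25
  'e': [2/5 + 1/25*0/1, 2/5 + 1/25*1/5) = [2/5, 51/125)
  'd': [2/5 + 1/25*1/5, 2/5 + 1/25*2/5) = [51/125, 52/125)
  'f': [2/5 + 1/25*2/5, 2/5 + 1/25*3/5) = [52/125, 53/125) <- contains code 21/50
  'c': [2/5 + 1/25*3/5, 2/5 + 1/25*1/1) = [53/125, 11/25)
  emit 'f', narrow to [52/125, 53/125)
Step 4: interval [52/125, 53/125), width = 53/125 - 52/125 = 1/125
  'e': [52/125 + 1/125*0/1, 52/125 + 1/125*1/5) = [52/125, 261/625)
  'd': [52/125 + 1/125*1/5, 52/125 + 1/125*2/5) = [261/625, 262/625)
  'f': [52/125 + 1/125*2/5, 52/125 + 1/125*3/5) = [262/625, 263/625) <- contains code 21/50
  'c': [52/125 + 1/125*3/5, 52/125 + 1/125*1/1) = [263/625, 53/125)
  emit 'f', narrow to [262/625, 263/625)

Answer: feff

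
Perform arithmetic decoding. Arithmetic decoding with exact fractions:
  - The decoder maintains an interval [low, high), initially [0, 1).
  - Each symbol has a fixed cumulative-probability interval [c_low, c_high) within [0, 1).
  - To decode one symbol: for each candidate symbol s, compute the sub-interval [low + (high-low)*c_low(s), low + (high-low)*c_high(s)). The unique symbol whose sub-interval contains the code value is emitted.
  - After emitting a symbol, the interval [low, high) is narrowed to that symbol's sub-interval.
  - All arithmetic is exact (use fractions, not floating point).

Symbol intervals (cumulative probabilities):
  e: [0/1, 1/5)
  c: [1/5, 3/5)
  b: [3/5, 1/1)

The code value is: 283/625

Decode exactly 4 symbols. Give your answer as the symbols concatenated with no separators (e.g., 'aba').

Step 1: interval [0/1, 1/1), width = 1/1 - 0/1 = 1/1
  'e': [0/1 + 1/1*0/1, 0/1 + 1/1*1/5) = [0/1, 1/5)
  'c': [0/1 + 1/1*1/5, 0/1 + 1/1*3/5) = [1/5, 3/5) <- contains code 283/625
  'b': [0/1 + 1/1*3/5, 0/1 + 1/1*1/1) = [3/5, 1/1)
  emit 'c', narrow to [1/5, 3/5)
Step 2: interval [1/5, 3/5), width = 3/5 - 1/5 = 2/5
  'e': [1/5 + 2/5*0/1, 1/5 + 2/5*1/5) = [1/5, 7/25)
  'c': [1/5 + 2/5*1/5, 1/5 + 2/5*3/5) = [7/25, 11/25)
  'b': [1/5 + 2/5*3/5, 1/5 + 2/5*1/1) = [11/25, 3/5) <- contains code 283/625
  emit 'b', narrow to [11/25, 3/5)
Step 3: interval [11/25, 3/5), width = 3/5 - 11/25 = 4/25
  'e': [11/25 + 4/25*0/1, 11/25 + 4/25*1/5) = [11/25, 59/125) <- contains code 283/625
  'c': [11/25 + 4/25*1/5, 11/25 + 4/25*3/5) = [59/125, 67/125)
  'b': [11/25 + 4/25*3/5, 11/25 + 4/25*1/1) = [67/125, 3/5)
  emit 'e', narrow to [11/25, 59/125)
Step 4: interval [11/25, 59/125), width = 59/125 - 11/25 = 4/125
  'e': [11/25 + 4/125*0/1, 11/25 + 4/125*1/5) = [11/25, 279/625)
  'c': [11/25 + 4/125*1/5, 11/25 + 4/125*3/5) = [279/625, 287/625) <- contains code 283/625
  'b': [11/25 + 4/125*3/5, 11/25 + 4/125*1/1) = [287/625, 59/125)
  emit 'c', narrow to [279/625, 287/625)

Answer: cbec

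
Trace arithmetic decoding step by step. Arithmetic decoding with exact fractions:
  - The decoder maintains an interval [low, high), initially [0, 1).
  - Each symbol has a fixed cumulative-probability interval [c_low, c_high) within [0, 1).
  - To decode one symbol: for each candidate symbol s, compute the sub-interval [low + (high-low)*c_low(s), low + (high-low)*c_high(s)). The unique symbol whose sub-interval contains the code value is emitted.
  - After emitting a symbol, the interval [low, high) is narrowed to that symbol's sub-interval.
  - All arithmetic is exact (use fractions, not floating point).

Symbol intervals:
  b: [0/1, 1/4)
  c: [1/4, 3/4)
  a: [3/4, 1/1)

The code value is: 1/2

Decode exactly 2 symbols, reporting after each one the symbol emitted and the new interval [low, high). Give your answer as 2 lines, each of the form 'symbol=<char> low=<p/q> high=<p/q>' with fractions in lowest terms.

Step 1: interval [0/1, 1/1), width = 1/1 - 0/1 = 1/1
  'b': [0/1 + 1/1*0/1, 0/1 + 1/1*1/4) = [0/1, 1/4)
  'c': [0/1 + 1/1*1/4, 0/1 + 1/1*3/4) = [1/4, 3/4) <- contains code 1/2
  'a': [0/1 + 1/1*3/4, 0/1 + 1/1*1/1) = [3/4, 1/1)
  emit 'c', narrow to [1/4, 3/4)
Step 2: interval [1/4, 3/4), width = 3/4 - 1/4 = 1/2
  'b': [1/4 + 1/2*0/1, 1/4 + 1/2*1/4) = [1/4, 3/8)
  'c': [1/4 + 1/2*1/4, 1/4 + 1/2*3/4) = [3/8, 5/8) <- contains code 1/2
  'a': [1/4 + 1/2*3/4, 1/4 + 1/2*1/1) = [5/8, 3/4)
  emit 'c', narrow to [3/8, 5/8)

Answer: symbol=c low=1/4 high=3/4
symbol=c low=3/8 high=5/8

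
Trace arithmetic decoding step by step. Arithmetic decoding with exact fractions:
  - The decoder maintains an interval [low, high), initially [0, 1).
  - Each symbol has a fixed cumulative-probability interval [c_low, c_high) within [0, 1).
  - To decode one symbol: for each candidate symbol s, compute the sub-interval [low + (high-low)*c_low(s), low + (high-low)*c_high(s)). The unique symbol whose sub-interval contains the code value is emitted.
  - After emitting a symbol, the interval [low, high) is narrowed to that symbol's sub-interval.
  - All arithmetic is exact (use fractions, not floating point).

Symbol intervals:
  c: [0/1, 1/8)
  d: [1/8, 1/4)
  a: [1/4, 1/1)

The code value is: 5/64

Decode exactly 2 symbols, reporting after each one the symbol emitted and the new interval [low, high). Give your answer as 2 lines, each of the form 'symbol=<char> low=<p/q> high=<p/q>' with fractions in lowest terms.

Step 1: interval [0/1, 1/1), width = 1/1 - 0/1 = 1/1
  'c': [0/1 + 1/1*0/1, 0/1 + 1/1*1/8) = [0/1, 1/8) <- contains code 5/64
  'd': [0/1 + 1/1*1/8, 0/1 + 1/1*1/4) = [1/8, 1/4)
  'a': [0/1 + 1/1*1/4, 0/1 + 1/1*1/1) = [1/4, 1/1)
  emit 'c', narrow to [0/1, 1/8)
Step 2: interval [0/1, 1/8), width = 1/8 - 0/1 = 1/8
  'c': [0/1 + 1/8*0/1, 0/1 + 1/8*1/8) = [0/1, 1/64)
  'd': [0/1 + 1/8*1/8, 0/1 + 1/8*1/4) = [1/64, 1/32)
  'a': [0/1 + 1/8*1/4, 0/1 + 1/8*1/1) = [1/32, 1/8) <- contains code 5/64
  emit 'a', narrow to [1/32, 1/8)

Answer: symbol=c low=0/1 high=1/8
symbol=a low=1/32 high=1/8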